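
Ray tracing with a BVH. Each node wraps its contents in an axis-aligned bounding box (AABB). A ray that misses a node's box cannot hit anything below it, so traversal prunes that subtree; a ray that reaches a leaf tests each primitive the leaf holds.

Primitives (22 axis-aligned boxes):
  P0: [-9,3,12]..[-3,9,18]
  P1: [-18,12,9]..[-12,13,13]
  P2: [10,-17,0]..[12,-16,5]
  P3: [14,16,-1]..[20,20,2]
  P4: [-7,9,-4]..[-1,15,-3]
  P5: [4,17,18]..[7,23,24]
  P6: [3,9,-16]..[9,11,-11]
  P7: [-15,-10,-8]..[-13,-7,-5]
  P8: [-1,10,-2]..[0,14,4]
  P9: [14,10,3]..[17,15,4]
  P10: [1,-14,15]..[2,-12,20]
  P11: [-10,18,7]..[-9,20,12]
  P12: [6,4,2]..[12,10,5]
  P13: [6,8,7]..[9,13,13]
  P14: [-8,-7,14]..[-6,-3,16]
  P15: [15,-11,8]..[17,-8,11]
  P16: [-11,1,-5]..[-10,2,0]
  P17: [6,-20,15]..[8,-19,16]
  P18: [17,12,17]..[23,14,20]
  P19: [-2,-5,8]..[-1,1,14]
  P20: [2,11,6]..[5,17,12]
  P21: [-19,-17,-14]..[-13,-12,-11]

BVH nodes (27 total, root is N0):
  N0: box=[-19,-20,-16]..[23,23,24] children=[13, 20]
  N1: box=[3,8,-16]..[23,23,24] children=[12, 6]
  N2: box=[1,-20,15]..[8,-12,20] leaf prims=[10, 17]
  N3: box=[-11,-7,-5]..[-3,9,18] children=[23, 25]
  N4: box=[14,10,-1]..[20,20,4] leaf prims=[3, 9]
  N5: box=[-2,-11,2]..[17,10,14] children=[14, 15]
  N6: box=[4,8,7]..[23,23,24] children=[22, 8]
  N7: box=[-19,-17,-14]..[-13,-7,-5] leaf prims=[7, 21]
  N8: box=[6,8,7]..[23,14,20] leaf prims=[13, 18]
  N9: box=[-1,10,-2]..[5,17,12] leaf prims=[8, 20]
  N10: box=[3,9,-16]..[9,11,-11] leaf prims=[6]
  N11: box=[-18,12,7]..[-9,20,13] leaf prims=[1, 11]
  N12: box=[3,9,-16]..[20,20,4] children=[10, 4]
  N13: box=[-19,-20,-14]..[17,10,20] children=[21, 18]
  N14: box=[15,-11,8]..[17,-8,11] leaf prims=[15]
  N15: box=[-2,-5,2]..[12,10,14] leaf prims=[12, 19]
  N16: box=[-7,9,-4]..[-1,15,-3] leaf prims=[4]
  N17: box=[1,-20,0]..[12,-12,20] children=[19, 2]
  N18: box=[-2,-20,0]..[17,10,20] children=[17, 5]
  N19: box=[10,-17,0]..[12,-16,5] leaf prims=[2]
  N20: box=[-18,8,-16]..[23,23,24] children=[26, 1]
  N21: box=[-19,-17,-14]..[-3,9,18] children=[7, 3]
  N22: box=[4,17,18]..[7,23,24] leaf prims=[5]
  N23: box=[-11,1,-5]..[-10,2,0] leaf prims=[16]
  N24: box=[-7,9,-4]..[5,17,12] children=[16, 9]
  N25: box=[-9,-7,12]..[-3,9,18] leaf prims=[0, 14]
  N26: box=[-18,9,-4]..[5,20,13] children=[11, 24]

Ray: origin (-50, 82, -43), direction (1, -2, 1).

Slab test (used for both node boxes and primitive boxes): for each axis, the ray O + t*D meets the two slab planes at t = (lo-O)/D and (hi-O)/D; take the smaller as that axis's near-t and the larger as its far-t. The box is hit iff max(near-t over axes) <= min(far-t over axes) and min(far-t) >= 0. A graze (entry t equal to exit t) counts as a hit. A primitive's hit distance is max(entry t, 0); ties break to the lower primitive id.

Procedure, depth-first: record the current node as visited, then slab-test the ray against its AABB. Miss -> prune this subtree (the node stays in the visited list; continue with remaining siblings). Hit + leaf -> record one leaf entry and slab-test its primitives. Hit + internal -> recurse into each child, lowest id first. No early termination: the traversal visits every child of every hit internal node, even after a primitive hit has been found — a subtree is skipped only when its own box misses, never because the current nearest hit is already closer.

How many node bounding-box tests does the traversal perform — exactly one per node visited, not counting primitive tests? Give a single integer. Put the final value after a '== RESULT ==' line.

Walk:
N0 x:[31,73] y:[59/2,51] z:[27,67] -> hit [31,51], descend [13, 20]
  N13 x:[31,67] y:[36,51] z:[29,63] -> hit [36,51], descend [18, 21]
    N18 x:[48,67] y:[36,51] z:[43,63] -> hit [48,51], descend [5, 17]
      N5 x:[48,67] y:[36,93/2] z:[45,57] -> miss, prune
      N17 x:[51,62] y:[47,51] z:[43,63] -> hit [51,51], descend [2, 19]
        N2 x:[51,58] y:[47,51] z:[58,63] -> miss, prune
        N19 x:[60,62] y:[49,99/2] z:[43,48] -> miss, prune
    N21 x:[31,47] y:[73/2,99/2] z:[29,61] -> hit [73/2,47], descend [3, 7]
      N3 x:[39,47] y:[73/2,89/2] z:[38,61] -> hit [39,89/2], descend [23, 25]
        N23 x:[39,40] y:[40,81/2] z:[38,43] -> hit [40,40] leaf, test {P16@t=40}
        N25 x:[41,47] y:[73/2,89/2] z:[55,61] -> miss, prune
      N7 x:[31,37] y:[89/2,99/2] z:[29,38] -> miss, prune
  N20 x:[32,73] y:[59/2,37] z:[27,67] -> hit [32,37], descend [1, 26]
    N1 x:[53,73] y:[59/2,37] z:[27,67] -> miss, prune
    N26 x:[32,55] y:[31,73/2] z:[39,56] -> miss, prune

15 AABB tests over nodes [0, 13, 18, 5, 17, 2, 19, 21, 3, 23, 25, 7, 20, 1, 26]; 1 leaf entered; closest P16.

== RESULT ==
15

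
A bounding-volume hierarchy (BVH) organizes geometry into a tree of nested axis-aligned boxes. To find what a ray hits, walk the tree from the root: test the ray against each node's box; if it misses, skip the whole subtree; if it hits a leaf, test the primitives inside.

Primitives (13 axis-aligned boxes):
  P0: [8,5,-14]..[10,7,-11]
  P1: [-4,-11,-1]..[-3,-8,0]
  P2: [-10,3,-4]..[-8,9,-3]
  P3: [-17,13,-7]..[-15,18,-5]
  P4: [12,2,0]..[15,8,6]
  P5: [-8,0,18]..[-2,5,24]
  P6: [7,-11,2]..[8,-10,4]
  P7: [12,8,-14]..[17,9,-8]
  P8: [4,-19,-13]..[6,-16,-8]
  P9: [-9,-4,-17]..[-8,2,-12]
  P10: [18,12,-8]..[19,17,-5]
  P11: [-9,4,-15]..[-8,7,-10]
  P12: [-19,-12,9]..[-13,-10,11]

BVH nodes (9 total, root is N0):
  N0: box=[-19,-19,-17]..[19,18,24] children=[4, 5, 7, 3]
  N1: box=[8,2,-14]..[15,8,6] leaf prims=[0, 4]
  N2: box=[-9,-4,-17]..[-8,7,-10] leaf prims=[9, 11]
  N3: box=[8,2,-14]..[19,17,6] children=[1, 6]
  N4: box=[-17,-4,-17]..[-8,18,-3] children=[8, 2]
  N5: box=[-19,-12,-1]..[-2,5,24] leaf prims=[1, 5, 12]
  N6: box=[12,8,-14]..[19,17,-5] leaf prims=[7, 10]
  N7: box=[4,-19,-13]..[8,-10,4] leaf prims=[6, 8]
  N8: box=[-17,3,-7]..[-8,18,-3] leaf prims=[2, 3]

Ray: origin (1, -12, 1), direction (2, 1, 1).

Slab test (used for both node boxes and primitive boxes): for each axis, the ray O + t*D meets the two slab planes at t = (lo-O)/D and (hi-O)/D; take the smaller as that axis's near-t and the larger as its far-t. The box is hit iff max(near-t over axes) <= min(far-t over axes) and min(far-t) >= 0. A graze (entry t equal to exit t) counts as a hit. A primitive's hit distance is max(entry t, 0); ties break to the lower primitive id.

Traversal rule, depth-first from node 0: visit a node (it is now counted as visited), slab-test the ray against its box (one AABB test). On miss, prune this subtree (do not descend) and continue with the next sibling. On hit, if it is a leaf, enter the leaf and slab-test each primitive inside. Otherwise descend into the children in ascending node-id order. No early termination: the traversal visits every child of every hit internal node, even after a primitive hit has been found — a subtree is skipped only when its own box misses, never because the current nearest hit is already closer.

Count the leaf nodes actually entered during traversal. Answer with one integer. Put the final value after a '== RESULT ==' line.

Traverse from the root:
N0 x:[-10,9] y:[-7,30] z:[-18,23] -> hit [-7,9], descend [3, 4, 5, 7]
  N3 x:[7/2,9] y:[14,29] z:[-15,5] -> miss, prune
  N4 x:[-9,-9/2] y:[8,30] z:[-18,-4] -> miss, prune
  N5 x:[-10,-3/2] y:[0,17] z:[-2,23] -> miss, prune
  N7 x:[3/2,7/2] y:[-7,2] z:[-14,3] -> hit [3/2,2] leaf, test {P6(miss), P8(miss)}

Summary -> nodes [0, 3, 4, 5, 7]; box-tests=5; leaf-entries=1; first=miss

== RESULT ==
1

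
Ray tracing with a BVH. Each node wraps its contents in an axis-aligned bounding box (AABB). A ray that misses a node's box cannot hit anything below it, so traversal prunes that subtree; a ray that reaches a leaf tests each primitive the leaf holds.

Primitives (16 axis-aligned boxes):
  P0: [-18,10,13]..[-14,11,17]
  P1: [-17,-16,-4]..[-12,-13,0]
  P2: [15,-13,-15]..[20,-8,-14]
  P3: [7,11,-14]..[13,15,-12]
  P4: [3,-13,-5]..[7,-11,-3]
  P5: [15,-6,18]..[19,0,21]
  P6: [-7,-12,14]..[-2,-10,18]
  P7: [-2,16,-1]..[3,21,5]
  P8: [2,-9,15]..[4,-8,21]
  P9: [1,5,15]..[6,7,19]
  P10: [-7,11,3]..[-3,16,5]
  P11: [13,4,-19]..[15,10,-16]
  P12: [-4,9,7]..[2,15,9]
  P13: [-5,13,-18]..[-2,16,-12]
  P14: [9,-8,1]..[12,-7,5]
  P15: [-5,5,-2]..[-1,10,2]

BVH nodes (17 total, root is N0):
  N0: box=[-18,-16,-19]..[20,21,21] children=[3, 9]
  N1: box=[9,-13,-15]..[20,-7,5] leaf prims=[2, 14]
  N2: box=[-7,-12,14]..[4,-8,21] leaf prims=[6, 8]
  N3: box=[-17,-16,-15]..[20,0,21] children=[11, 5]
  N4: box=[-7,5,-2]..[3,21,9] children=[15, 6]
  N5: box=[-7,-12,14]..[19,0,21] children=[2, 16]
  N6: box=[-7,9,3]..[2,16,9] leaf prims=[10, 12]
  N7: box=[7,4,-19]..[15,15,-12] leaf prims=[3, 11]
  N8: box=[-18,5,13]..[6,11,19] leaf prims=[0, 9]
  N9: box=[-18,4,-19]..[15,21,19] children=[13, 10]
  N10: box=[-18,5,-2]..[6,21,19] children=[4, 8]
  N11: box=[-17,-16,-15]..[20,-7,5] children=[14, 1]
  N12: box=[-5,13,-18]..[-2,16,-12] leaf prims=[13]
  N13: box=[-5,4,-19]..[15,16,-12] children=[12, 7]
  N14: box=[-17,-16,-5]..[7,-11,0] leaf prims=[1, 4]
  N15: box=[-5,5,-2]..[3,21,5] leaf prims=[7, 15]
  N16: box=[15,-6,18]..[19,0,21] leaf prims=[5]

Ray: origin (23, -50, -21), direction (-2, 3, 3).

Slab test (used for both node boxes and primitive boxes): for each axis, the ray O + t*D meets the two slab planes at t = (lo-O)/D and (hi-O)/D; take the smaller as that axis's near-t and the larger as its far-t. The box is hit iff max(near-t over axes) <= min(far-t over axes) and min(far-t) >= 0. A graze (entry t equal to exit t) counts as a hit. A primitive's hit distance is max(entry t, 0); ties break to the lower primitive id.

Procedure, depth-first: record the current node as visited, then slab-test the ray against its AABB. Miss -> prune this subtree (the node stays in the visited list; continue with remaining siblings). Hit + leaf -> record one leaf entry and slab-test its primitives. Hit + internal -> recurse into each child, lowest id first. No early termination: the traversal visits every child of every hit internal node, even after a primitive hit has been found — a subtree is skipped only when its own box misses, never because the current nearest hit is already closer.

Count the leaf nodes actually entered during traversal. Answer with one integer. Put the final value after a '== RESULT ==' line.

Walk:
N0 x:[3/2,41/2] y:[34/3,71/3] z:[2/3,14] -> hit [34/3,14], descend [3, 9]
  N3 x:[3/2,20] y:[34/3,50/3] z:[2,14] -> hit [34/3,14], descend [5, 11]
    N5 x:[2,15] y:[38/3,50/3] z:[35/3,14] -> hit [38/3,14], descend [2, 16]
      N2 x:[19/2,15] y:[38/3,14] z:[35/3,14] -> hit [38/3,14] leaf, test {P6@t=38/3, P8(miss)}
      N16 x:[2,4] y:[44/3,50/3] z:[13,14] -> miss, prune
    N11 x:[3/2,20] y:[34/3,43/3] z:[2,26/3] -> miss, prune
  N9 x:[4,41/2] y:[18,71/3] z:[2/3,40/3] -> miss, prune

7 AABB tests over nodes [0, 3, 5, 2, 16, 11, 9]; 1 leaf entered; closest P6.

== RESULT ==
1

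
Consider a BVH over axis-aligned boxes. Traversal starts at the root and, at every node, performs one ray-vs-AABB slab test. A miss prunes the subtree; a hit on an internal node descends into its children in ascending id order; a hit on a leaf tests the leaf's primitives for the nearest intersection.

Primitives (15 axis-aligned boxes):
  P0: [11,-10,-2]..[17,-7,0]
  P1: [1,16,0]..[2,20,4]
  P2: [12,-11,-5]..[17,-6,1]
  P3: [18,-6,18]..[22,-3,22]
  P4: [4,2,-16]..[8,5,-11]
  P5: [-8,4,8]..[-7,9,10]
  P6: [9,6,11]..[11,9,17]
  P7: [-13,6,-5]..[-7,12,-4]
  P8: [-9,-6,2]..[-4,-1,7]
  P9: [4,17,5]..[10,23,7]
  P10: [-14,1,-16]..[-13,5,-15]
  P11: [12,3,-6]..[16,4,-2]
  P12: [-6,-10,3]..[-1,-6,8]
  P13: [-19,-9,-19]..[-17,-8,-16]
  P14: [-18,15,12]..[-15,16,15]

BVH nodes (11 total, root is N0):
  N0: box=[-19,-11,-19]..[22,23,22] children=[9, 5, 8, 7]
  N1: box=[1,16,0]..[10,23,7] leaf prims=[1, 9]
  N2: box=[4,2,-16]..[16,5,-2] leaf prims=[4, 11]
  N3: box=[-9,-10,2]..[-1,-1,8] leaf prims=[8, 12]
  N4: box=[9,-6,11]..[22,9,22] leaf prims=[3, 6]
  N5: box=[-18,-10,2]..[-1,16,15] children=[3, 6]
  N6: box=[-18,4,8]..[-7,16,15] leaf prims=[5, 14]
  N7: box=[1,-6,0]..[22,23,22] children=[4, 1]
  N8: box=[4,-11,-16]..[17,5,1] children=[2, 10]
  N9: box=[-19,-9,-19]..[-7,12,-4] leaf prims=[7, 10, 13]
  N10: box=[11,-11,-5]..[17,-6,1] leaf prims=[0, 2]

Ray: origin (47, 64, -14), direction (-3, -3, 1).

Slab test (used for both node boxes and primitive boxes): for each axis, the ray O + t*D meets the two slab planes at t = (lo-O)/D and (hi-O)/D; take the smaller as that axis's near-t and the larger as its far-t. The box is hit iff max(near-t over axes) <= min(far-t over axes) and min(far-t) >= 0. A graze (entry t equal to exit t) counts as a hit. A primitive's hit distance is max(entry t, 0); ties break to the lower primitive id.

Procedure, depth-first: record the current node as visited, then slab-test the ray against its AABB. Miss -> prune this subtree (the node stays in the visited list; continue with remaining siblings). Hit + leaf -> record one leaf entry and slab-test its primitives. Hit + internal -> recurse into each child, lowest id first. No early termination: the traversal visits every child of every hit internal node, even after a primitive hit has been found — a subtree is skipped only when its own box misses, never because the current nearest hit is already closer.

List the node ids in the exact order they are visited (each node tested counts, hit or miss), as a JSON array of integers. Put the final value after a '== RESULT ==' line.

Trace the traversal:
N0 x:[25/3,22] y:[41/3,25] z:[-5,36] -> hit [41/3,22], descend [5, 7, 8, 9]
  N5 x:[16,65/3] y:[16,74/3] z:[16,29] -> hit [16,65/3], descend [3, 6]
    N3 x:[16,56/3] y:[65/3,74/3] z:[16,22] -> miss, prune
    N6 x:[18,65/3] y:[16,20] z:[22,29] -> miss, prune
  N7 x:[25/3,46/3] y:[41/3,70/3] z:[14,36] -> hit [14,46/3], descend [1, 4]
    N1 x:[37/3,46/3] y:[41/3,16] z:[14,21] -> hit [14,46/3] leaf, test {P1@t=15, P9(miss)}
    N4 x:[25/3,38/3] y:[55/3,70/3] z:[25,36] -> miss, prune
  N8 x:[10,43/3] y:[59/3,25] z:[-2,15] -> miss, prune
  N9 x:[18,22] y:[52/3,73/3] z:[-5,10] -> miss, prune

9 AABB tests over nodes [0, 5, 3, 6, 7, 1, 4, 8, 9]; 1 leaf entered; closest P1.

== RESULT ==
[0, 5, 3, 6, 7, 1, 4, 8, 9]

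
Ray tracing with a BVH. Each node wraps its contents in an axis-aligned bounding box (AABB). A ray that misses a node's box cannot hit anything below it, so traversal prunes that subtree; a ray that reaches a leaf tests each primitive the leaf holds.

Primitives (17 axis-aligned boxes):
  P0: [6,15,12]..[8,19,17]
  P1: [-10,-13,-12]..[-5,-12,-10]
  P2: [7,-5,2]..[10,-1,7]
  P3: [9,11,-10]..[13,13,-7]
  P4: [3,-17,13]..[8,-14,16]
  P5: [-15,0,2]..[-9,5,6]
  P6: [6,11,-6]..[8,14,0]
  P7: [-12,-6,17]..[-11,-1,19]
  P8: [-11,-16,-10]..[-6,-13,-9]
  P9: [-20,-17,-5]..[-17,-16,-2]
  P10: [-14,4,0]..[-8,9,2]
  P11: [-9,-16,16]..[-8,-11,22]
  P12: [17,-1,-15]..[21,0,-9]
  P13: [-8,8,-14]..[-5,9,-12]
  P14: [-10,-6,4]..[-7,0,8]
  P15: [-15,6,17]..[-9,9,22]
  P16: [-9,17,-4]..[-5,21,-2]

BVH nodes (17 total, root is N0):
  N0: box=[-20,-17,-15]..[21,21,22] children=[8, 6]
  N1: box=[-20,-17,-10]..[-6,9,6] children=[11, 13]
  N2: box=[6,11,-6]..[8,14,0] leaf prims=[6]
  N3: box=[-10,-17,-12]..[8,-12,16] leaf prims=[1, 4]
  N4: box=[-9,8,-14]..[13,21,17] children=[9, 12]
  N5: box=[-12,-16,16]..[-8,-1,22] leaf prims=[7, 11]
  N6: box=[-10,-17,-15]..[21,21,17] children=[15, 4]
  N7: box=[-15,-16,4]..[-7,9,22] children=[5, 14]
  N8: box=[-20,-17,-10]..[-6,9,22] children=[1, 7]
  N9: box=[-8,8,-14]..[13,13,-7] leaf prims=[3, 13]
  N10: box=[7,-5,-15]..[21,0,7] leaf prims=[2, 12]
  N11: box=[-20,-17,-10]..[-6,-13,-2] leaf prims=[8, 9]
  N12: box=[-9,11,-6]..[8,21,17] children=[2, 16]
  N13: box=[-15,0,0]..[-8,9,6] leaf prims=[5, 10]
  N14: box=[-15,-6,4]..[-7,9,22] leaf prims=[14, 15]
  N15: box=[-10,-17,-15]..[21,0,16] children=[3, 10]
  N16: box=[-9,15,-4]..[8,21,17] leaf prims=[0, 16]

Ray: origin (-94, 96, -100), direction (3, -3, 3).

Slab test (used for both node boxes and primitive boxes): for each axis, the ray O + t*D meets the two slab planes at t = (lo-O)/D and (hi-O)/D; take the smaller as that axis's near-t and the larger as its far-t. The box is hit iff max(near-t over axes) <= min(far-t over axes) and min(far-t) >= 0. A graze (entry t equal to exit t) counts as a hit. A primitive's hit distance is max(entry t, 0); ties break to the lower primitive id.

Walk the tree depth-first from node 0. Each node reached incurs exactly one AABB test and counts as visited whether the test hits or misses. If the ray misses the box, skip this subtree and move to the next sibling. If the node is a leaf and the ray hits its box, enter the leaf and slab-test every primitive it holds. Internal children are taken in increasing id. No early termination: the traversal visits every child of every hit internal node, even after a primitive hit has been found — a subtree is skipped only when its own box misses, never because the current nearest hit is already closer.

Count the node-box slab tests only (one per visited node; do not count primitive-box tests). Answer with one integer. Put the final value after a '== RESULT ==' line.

Walk:
N0 x:[74/3,115/3] y:[25,113/3] z:[85/3,122/3] -> hit [85/3,113/3], descend [6, 8]
  N6 x:[28,115/3] y:[25,113/3] z:[85/3,39] -> hit [85/3,113/3], descend [4, 15]
    N4 x:[85/3,107/3] y:[25,88/3] z:[86/3,39] -> hit [86/3,88/3], descend [9, 12]
      N9 x:[86/3,107/3] y:[83/3,88/3] z:[86/3,31] -> hit [86/3,88/3] leaf, test {P3(miss), P13@t=29}
      N12 x:[85/3,34] y:[25,85/3] z:[94/3,39] -> miss, prune
    N15 x:[28,115/3] y:[32,113/3] z:[85/3,116/3] -> hit [32,113/3], descend [3, 10]
      N3 x:[28,34] y:[36,113/3] z:[88/3,116/3] -> miss, prune
      N10 x:[101/3,115/3] y:[32,101/3] z:[85/3,107/3] -> hit [101/3,101/3] leaf, test {P2(miss), P12(miss)}
  N8 x:[74/3,88/3] y:[29,113/3] z:[30,122/3] -> miss, prune

9 AABB tests over nodes [0, 6, 4, 9, 12, 15, 3, 10, 8]; 2 leaves entered; closest P13.

== RESULT ==
9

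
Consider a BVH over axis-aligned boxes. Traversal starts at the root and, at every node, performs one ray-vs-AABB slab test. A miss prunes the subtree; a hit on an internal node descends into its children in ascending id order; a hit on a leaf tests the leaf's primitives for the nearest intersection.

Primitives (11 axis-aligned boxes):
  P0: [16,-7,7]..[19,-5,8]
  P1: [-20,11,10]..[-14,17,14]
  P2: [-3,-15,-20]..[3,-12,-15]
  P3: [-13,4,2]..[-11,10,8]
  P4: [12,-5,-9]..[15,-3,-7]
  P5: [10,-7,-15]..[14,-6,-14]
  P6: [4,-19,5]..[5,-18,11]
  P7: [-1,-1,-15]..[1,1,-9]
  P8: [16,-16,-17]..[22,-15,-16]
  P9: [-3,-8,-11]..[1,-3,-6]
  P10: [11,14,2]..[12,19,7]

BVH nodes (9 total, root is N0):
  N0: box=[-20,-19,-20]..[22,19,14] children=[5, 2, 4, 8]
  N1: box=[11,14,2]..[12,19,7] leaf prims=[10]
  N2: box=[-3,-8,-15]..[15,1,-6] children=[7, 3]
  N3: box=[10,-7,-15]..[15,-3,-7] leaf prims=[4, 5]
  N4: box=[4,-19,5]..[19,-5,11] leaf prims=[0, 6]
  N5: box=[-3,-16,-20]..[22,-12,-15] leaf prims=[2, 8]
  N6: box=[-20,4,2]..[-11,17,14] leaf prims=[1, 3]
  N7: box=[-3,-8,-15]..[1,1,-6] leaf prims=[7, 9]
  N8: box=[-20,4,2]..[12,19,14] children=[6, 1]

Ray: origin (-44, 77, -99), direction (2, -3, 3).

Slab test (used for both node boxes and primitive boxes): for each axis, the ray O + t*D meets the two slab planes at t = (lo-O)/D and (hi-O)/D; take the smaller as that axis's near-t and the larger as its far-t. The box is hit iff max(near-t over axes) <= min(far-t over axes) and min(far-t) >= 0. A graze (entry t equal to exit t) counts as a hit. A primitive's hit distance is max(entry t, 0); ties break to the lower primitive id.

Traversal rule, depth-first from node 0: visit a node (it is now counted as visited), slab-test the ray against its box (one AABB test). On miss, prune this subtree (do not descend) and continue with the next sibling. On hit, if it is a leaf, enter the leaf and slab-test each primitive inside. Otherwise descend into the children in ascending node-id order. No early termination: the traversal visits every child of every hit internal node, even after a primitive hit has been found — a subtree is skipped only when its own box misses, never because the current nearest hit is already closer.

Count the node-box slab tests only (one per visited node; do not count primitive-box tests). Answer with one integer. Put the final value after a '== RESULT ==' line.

Trace the traversal:
N0 x:[12,33] y:[58/3,32] z:[79/3,113/3] -> hit [79/3,32], descend [2, 4, 5, 8]
  N2 x:[41/2,59/2] y:[76/3,85/3] z:[28,31] -> hit [28,85/3], descend [3, 7]
    N3 x:[27,59/2] y:[80/3,28] z:[28,92/3] -> hit [28,28] leaf, test {P4(miss), P5@t=28}
    N7 x:[41/2,45/2] y:[76/3,85/3] z:[28,31] -> miss, prune
  N4 x:[24,63/2] y:[82/3,32] z:[104/3,110/3] -> miss, prune
  N5 x:[41/2,33] y:[89/3,31] z:[79/3,28] -> miss, prune
  N8 x:[12,28] y:[58/3,73/3] z:[101/3,113/3] -> miss, prune

Summary -> nodes [0, 2, 3, 7, 4, 5, 8]; box-tests=7; leaf-entries=1; first=P5

== RESULT ==
7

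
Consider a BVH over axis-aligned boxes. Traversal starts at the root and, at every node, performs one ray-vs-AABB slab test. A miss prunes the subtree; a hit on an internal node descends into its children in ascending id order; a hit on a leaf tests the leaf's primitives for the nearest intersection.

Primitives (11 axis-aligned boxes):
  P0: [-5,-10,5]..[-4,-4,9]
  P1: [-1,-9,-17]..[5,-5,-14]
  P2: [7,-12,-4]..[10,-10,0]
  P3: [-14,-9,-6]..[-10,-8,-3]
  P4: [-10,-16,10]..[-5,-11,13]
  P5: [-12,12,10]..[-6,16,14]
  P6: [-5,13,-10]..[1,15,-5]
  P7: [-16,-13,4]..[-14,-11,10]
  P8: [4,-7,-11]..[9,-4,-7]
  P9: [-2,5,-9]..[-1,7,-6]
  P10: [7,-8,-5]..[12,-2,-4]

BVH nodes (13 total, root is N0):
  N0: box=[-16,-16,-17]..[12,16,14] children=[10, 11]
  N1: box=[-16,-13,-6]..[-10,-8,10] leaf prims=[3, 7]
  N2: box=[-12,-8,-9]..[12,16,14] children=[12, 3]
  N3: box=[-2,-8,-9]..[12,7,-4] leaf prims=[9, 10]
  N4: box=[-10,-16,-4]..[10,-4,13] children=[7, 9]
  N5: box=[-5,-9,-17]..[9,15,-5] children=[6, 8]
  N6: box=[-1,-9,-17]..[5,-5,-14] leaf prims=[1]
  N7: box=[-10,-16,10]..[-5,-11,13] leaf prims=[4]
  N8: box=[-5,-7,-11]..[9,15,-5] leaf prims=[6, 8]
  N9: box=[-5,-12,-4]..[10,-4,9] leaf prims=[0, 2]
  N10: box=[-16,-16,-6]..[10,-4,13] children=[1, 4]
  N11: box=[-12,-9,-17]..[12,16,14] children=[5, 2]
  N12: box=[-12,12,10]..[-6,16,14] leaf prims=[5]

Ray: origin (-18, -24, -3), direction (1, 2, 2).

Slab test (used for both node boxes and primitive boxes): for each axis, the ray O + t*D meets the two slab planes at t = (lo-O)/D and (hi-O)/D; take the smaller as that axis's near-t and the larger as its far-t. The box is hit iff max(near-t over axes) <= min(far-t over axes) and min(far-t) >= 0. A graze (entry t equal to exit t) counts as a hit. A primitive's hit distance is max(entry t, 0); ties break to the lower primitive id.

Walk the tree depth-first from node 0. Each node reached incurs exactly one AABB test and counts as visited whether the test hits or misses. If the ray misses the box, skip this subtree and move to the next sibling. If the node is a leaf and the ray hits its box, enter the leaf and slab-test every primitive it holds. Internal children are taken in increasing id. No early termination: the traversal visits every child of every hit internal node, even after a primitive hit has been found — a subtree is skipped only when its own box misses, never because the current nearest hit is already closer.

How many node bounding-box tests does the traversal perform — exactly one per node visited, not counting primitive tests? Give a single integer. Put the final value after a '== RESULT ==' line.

Traverse from the root:
N0 x:[2,30] y:[4,20] z:[-7,17/2] -> hit [4,17/2], descend [10, 11]
  N10 x:[2,28] y:[4,10] z:[-3/2,8] -> hit [4,8], descend [1, 4]
    N1 x:[2,8] y:[11/2,8] z:[-3/2,13/2] -> hit [11/2,13/2] leaf, test {P3(miss), P7(miss)}
    N4 x:[8,28] y:[4,10] z:[-1/2,8] -> hit [8,8], descend [7, 9]
      N7 x:[8,13] y:[4,13/2] z:[13/2,8] -> miss, prune
      N9 x:[13,28] y:[6,10] z:[-1/2,6] -> miss, prune
  N11 x:[6,30] y:[15/2,20] z:[-7,17/2] -> hit [15/2,17/2], descend [2, 5]
    N2 x:[6,30] y:[8,20] z:[-3,17/2] -> hit [8,17/2], descend [3, 12]
      N3 x:[16,30] y:[8,31/2] z:[-3,-1/2] -> miss, prune
      N12 x:[6,12] y:[18,20] z:[13/2,17/2] -> miss, prune
    N5 x:[13,27] y:[15/2,39/2] z:[-7,-1] -> miss, prune

11 AABB tests over nodes [0, 10, 1, 4, 7, 9, 11, 2, 3, 12, 5]; 1 leaf entered; closest miss.

== RESULT ==
11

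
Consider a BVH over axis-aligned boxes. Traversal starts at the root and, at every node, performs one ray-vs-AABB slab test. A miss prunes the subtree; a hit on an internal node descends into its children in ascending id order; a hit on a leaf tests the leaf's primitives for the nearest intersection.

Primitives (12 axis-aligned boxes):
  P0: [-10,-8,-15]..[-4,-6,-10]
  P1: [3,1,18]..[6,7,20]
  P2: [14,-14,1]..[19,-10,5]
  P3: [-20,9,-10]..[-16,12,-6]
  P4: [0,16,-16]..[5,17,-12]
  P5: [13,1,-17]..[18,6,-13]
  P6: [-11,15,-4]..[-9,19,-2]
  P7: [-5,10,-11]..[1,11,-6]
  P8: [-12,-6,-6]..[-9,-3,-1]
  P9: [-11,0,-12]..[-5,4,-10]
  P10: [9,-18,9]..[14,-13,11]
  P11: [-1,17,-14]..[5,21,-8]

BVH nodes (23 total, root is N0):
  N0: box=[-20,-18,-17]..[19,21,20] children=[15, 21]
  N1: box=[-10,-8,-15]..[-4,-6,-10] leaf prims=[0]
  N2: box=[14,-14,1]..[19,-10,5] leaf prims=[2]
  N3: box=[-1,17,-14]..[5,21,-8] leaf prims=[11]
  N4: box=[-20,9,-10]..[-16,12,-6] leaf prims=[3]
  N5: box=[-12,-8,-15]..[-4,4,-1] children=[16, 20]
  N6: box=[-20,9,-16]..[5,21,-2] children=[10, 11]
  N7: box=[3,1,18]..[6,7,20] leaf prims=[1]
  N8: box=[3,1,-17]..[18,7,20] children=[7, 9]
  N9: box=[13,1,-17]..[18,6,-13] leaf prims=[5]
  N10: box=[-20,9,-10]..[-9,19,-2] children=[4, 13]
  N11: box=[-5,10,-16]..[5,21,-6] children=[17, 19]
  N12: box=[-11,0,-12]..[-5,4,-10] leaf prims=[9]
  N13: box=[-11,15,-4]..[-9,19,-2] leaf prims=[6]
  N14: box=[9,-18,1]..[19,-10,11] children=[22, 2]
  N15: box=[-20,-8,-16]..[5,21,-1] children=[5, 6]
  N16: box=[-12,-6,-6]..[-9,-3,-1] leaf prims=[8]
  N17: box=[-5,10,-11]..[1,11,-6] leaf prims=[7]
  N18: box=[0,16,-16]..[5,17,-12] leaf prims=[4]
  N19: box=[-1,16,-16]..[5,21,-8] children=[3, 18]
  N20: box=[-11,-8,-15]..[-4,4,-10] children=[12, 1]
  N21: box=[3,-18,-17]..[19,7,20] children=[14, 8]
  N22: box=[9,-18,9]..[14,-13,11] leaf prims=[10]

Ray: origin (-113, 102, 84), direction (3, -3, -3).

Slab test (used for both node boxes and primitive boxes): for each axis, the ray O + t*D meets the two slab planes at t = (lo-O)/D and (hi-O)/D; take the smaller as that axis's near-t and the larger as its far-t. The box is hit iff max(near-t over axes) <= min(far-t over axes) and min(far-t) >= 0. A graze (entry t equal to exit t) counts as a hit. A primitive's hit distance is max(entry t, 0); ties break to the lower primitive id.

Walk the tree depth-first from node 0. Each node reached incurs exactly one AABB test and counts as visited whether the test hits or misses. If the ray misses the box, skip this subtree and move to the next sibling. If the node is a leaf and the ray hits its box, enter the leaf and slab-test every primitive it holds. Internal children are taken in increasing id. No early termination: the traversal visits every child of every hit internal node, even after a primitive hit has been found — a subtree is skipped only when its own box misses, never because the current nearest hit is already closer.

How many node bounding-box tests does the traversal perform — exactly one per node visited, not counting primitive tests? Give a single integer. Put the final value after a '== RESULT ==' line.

Trace the traversal:
N0 x:[31,44] y:[27,40] z:[64/3,101/3] -> hit [31,101/3], descend [15, 21]
  N15 x:[31,118/3] y:[27,110/3] z:[85/3,100/3] -> hit [31,100/3], descend [5, 6]
    N5 x:[101/3,109/3] y:[98/3,110/3] z:[85/3,33] -> miss, prune
    N6 x:[31,118/3] y:[27,31] z:[86/3,100/3] -> hit [31,31], descend [10, 11]
      N10 x:[31,104/3] y:[83/3,31] z:[86/3,94/3] -> hit [31,31], descend [4, 13]
        N4 x:[31,97/3] y:[30,31] z:[30,94/3] -> hit [31,31] leaf, test {P3@t=31}
        N13 x:[34,104/3] y:[83/3,29] z:[86/3,88/3] -> miss, prune
      N11 x:[36,118/3] y:[27,92/3] z:[30,100/3] -> miss, prune
  N21 x:[116/3,44] y:[95/3,40] z:[64/3,101/3] -> miss, prune

Summary -> nodes [0, 15, 5, 6, 10, 4, 13, 11, 21]; box-tests=9; leaf-entries=1; first=P3

== RESULT ==
9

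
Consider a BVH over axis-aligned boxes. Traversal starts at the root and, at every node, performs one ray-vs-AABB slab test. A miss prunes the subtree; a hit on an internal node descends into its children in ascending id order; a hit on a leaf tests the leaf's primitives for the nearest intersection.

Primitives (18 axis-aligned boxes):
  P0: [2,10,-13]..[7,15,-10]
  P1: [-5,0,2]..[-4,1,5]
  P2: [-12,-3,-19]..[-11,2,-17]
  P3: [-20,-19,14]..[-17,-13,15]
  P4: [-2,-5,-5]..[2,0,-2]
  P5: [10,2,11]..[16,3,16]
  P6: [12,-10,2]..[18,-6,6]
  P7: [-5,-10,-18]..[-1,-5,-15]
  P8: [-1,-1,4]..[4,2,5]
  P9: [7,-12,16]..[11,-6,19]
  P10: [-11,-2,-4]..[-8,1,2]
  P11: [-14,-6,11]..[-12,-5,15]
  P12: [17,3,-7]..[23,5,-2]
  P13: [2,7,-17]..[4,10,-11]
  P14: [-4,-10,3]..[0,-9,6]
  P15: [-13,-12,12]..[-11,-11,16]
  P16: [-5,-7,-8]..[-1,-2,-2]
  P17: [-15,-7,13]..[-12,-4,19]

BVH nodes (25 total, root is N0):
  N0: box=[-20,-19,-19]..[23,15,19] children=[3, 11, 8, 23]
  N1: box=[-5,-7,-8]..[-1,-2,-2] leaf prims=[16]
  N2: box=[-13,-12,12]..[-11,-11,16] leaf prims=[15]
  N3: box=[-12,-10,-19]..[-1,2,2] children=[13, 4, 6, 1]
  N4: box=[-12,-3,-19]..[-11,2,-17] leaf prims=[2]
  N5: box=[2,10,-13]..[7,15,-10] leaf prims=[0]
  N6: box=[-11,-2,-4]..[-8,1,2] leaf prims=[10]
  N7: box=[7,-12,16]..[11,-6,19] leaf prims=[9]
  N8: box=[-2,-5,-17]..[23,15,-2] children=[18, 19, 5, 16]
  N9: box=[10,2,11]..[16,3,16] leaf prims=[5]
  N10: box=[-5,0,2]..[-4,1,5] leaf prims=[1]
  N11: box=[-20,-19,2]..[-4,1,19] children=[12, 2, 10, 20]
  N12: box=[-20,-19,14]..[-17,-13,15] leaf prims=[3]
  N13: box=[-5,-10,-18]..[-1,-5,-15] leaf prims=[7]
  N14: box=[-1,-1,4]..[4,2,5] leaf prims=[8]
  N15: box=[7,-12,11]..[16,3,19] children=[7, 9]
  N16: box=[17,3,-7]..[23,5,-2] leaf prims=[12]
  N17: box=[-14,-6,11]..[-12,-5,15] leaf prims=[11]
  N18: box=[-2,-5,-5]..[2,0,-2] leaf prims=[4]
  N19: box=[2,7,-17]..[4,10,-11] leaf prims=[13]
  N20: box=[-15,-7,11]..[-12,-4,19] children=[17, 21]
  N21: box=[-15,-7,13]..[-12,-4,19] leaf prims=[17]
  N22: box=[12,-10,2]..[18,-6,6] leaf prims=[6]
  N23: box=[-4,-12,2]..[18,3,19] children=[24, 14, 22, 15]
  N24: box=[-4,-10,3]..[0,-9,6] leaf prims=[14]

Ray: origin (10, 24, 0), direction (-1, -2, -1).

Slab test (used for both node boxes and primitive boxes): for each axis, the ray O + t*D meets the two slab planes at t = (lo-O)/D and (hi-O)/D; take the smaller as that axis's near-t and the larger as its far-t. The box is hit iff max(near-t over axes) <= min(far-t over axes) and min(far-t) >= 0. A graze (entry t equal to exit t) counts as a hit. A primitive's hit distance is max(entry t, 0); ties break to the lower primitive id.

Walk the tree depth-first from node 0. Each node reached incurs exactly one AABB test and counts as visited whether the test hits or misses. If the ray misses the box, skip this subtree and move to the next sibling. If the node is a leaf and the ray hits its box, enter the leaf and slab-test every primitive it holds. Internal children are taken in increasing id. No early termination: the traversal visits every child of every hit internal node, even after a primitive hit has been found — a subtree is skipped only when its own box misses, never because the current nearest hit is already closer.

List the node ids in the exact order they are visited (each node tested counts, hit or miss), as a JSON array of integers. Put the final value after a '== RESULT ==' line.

Walk:
N0 x:[-13,30] y:[9/2,43/2] z:[-19,19] -> hit [9/2,19], descend [3, 8, 11, 23]
  N3 x:[11,22] y:[11,17] z:[-2,19] -> hit [11,17], descend [1, 4, 6, 13]
    N1 x:[11,15] y:[13,31/2] z:[2,8] -> miss, prune
    N4 x:[21,22] y:[11,27/2] z:[17,19] -> miss, prune
    N6 x:[18,21] y:[23/2,13] z:[-2,4] -> miss, prune
    N13 x:[11,15] y:[29/2,17] z:[15,18] -> hit [15,15] leaf, test {P7@t=15}
  N8 x:[-13,12] y:[9/2,29/2] z:[2,17] -> hit [9/2,12], descend [5, 16, 18, 19]
    N5 x:[3,8] y:[9/2,7] z:[10,13] -> miss, prune
    N16 x:[-13,-7] y:[19/2,21/2] z:[2,7] -> miss, prune
    N18 x:[8,12] y:[12,29/2] z:[2,5] -> miss, prune
    N19 x:[6,8] y:[7,17/2] z:[11,17] -> miss, prune
  N11 x:[14,30] y:[23/2,43/2] z:[-19,-2] -> miss, prune
  N23 x:[-8,14] y:[21/2,18] z:[-19,-2] -> miss, prune

Visited [0, 3, 1, 4, 6, 13, 8, 5, 16, 18, 19, 11, 23]. Tests: 13 box, 1 leaf. Nearest: P7.

== RESULT ==
[0, 3, 1, 4, 6, 13, 8, 5, 16, 18, 19, 11, 23]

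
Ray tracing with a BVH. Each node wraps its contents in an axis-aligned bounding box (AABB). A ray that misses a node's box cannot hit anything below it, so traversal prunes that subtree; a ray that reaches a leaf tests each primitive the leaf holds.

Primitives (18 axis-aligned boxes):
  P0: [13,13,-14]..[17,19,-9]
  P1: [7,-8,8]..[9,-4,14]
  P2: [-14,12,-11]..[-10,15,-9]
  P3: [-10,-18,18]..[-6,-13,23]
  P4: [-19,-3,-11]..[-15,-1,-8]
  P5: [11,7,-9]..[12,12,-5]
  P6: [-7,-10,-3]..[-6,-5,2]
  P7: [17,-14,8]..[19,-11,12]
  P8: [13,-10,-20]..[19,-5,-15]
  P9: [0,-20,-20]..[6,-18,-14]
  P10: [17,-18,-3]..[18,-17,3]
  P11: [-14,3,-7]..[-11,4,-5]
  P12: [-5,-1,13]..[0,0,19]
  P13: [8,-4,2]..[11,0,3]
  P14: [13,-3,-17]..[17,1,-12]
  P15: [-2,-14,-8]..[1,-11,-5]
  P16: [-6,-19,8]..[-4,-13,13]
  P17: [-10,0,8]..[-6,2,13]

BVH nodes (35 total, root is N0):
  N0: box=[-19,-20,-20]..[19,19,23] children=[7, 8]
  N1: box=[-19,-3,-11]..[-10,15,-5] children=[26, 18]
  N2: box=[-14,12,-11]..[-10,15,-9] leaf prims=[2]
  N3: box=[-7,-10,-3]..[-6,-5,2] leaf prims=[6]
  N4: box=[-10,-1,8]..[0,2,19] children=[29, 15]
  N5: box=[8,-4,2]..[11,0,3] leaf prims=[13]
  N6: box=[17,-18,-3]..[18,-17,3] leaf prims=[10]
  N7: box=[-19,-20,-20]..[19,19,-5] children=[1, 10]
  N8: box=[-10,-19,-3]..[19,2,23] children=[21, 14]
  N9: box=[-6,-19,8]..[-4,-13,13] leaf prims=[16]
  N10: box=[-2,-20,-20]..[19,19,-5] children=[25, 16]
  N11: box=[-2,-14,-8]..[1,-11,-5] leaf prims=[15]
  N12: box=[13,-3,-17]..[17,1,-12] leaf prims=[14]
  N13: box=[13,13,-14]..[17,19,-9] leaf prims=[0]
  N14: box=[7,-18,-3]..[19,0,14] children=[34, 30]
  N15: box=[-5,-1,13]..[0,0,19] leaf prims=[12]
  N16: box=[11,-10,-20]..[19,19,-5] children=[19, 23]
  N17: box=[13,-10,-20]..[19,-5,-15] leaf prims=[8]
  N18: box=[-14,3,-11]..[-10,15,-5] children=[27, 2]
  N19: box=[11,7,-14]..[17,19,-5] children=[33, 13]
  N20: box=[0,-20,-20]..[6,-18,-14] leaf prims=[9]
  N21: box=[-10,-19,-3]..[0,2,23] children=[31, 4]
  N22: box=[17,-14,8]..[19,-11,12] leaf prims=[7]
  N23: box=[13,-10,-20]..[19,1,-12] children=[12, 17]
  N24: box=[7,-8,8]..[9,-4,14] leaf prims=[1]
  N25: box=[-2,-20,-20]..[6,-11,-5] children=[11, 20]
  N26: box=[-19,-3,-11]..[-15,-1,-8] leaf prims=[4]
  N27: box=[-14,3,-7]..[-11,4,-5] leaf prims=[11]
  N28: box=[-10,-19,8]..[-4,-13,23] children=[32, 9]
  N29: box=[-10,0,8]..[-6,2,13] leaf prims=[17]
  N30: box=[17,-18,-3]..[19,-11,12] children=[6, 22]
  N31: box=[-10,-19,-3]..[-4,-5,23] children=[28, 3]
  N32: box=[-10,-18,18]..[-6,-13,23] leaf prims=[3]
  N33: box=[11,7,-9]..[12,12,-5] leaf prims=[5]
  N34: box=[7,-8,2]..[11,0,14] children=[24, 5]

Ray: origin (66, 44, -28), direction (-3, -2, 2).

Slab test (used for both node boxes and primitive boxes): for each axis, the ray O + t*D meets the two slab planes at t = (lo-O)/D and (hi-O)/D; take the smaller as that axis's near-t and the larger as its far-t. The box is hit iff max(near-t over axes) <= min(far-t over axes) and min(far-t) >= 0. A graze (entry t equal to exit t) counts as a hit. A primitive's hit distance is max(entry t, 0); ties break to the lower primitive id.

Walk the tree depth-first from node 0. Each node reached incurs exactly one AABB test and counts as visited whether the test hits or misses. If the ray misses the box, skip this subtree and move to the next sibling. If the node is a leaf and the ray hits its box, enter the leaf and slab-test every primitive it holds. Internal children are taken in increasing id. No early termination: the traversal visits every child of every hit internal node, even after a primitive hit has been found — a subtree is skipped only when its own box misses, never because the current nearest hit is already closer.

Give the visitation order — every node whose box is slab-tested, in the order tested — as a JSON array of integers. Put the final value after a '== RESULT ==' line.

Walk:
N0 x:[47/3,85/3] y:[25/2,32] z:[4,51/2] -> hit [47/3,51/2], descend [7, 8]
  N7 x:[47/3,85/3] y:[25/2,32] z:[4,23/2] -> miss, prune
  N8 x:[47/3,76/3] y:[21,63/2] z:[25/2,51/2] -> hit [21,76/3], descend [14, 21]
    N14 x:[47/3,59/3] y:[22,31] z:[25/2,21] -> miss, prune
    N21 x:[22,76/3] y:[21,63/2] z:[25/2,51/2] -> hit [22,76/3], descend [4, 31]
      N4 x:[22,76/3] y:[21,45/2] z:[18,47/2] -> hit [22,45/2], descend [15, 29]
        N15 x:[22,71/3] y:[22,45/2] z:[41/2,47/2] -> hit [22,45/2] leaf, test {P12@t=22}
        N29 x:[24,76/3] y:[21,22] z:[18,41/2] -> miss, prune
      N31 x:[70/3,76/3] y:[49/2,63/2] z:[25/2,51/2] -> hit [49/2,76/3], descend [3, 28]
        N3 x:[24,73/3] y:[49/2,27] z:[25/2,15] -> miss, prune
        N28 x:[70/3,76/3] y:[57/2,63/2] z:[18,51/2] -> miss, prune

Summary -> nodes [0, 7, 8, 14, 21, 4, 15, 29, 31, 3, 28]; box-tests=11; leaf-entries=1; first=P12

== RESULT ==
[0, 7, 8, 14, 21, 4, 15, 29, 31, 3, 28]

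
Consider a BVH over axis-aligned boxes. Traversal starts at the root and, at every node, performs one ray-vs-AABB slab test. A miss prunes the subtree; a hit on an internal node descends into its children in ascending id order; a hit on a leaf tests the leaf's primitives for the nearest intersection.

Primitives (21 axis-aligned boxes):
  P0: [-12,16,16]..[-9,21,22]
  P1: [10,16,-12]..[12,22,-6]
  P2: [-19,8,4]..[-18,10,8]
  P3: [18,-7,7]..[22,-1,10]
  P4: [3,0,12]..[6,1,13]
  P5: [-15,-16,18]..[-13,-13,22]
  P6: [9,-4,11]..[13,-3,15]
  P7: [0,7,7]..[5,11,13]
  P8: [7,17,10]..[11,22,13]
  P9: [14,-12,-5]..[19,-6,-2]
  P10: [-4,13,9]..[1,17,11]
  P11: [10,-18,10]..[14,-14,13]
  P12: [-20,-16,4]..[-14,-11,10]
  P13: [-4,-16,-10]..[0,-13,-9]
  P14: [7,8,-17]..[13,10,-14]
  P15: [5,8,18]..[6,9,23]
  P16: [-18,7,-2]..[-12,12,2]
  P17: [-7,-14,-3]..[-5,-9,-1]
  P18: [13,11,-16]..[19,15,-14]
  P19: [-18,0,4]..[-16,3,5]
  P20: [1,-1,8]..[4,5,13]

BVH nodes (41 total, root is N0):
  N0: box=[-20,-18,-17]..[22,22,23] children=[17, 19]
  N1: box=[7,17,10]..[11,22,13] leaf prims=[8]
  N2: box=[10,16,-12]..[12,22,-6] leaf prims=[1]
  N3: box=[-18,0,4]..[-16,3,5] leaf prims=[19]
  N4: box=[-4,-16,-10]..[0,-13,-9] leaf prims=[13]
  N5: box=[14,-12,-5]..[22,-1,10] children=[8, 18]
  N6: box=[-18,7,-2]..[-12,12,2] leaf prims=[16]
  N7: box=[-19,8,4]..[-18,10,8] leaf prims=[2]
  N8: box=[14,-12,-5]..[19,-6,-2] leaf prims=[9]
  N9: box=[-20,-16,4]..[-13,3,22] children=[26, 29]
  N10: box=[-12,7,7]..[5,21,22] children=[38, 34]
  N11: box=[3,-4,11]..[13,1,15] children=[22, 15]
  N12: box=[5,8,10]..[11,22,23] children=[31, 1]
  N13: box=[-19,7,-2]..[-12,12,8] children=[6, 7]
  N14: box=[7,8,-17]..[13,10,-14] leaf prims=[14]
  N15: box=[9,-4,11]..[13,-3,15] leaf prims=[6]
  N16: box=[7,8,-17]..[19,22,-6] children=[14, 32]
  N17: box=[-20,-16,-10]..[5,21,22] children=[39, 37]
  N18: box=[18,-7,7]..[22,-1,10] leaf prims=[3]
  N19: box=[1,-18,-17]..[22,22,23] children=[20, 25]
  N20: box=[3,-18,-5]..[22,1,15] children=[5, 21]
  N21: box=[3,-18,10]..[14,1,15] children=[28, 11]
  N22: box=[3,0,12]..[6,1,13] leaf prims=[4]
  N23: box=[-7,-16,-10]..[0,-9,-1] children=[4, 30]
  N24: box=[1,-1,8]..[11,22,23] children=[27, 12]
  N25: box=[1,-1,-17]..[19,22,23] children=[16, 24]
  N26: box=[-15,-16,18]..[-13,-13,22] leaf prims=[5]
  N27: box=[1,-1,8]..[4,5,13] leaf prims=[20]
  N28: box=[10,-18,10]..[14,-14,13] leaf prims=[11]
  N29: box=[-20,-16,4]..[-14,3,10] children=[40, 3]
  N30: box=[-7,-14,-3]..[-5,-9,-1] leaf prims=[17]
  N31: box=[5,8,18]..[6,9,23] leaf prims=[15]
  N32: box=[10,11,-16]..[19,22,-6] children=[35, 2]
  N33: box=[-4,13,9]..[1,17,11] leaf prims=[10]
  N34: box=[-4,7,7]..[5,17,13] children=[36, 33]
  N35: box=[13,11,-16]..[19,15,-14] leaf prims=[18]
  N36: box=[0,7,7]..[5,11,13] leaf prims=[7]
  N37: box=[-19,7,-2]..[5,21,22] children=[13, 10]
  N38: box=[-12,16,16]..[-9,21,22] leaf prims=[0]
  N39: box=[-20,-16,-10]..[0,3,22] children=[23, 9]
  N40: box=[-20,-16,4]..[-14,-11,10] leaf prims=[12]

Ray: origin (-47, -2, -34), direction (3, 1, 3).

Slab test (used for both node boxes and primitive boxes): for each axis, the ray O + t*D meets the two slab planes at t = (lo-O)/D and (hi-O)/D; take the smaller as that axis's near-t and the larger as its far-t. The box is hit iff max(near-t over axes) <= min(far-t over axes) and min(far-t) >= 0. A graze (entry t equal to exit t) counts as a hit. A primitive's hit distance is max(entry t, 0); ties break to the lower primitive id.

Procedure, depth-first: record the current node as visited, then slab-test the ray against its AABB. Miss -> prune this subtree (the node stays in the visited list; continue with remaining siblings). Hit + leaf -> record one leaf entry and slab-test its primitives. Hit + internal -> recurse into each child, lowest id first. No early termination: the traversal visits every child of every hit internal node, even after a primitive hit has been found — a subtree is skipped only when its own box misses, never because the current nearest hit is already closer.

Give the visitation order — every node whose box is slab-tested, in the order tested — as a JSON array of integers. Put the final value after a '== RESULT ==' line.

Walk:
N0 x:[9,23] y:[-16,24] z:[17/3,19] -> hit [9,19], descend [17, 19]
  N17 x:[9,52/3] y:[-14,23] z:[8,56/3] -> hit [9,52/3], descend [37, 39]
    N37 x:[28/3,52/3] y:[9,23] z:[32/3,56/3] -> hit [32/3,52/3], descend [10, 13]
      N10 x:[35/3,52/3] y:[9,23] z:[41/3,56/3] -> hit [41/3,52/3], descend [34, 38]
        N34 x:[43/3,52/3] y:[9,19] z:[41/3,47/3] -> hit [43/3,47/3], descend [33, 36]
          N33 x:[43/3,16] y:[15,19] z:[43/3,15] -> hit [15,15] leaf, test {P10@t=15}
          N36 x:[47/3,52/3] y:[9,13] z:[41/3,47/3] -> miss, prune
        N38 x:[35/3,38/3] y:[18,23] z:[50/3,56/3] -> miss, prune
      N13 x:[28/3,35/3] y:[9,14] z:[32/3,14] -> hit [32/3,35/3], descend [6, 7]
        N6 x:[29/3,35/3] y:[9,14] z:[32/3,12] -> hit [32/3,35/3] leaf, test {P16@t=32/3}
        N7 x:[28/3,29/3] y:[10,12] z:[38/3,14] -> miss, prune
    N39 x:[9,47/3] y:[-14,5] z:[8,56/3] -> miss, prune
  N19 x:[16,23] y:[-16,24] z:[17/3,19] -> hit [16,19], descend [20, 25]
    N20 x:[50/3,23] y:[-16,3] z:[29/3,49/3] -> miss, prune
    N25 x:[16,22] y:[1,24] z:[17/3,19] -> hit [16,19], descend [16, 24]
      N16 x:[18,22] y:[10,24] z:[17/3,28/3] -> miss, prune
      N24 x:[16,58/3] y:[1,24] z:[14,19] -> hit [16,19], descend [12, 27]
        N12 x:[52/3,58/3] y:[10,24] z:[44/3,19] -> hit [52/3,19], descend [1, 31]
          N1 x:[18,58/3] y:[19,24] z:[44/3,47/3] -> miss, prune
          N31 x:[52/3,53/3] y:[10,11] z:[52/3,19] -> miss, prune
        N27 x:[16,17] y:[1,7] z:[14,47/3] -> miss, prune

Visited [0, 17, 37, 10, 34, 33, 36, 38, 13, 6, 7, 39, 19, 20, 25, 16, 24, 12, 1, 31, 27]. Tests: 21 box, 2 leaf. Nearest: P16.

== RESULT ==
[0, 17, 37, 10, 34, 33, 36, 38, 13, 6, 7, 39, 19, 20, 25, 16, 24, 12, 1, 31, 27]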